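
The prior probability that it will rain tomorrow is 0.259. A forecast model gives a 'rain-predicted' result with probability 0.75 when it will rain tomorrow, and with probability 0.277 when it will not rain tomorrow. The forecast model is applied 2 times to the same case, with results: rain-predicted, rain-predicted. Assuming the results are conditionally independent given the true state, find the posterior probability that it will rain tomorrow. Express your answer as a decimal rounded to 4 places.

Let H be the event that it will rain tomorrow; start with P(H) = 0.259. P('rain-predicted'|H) = 0.75, P('rain-predicted'|¬H) = 0.277.
Update on result 1 ('rain-predicted'): P(H) ← 0.75·0.2590 / (0.75·0.2590 + 0.277·0.7410) = 0.19425/0.39951 = 0.4862.
Update on result 2 ('rain-predicted'): P(H) ← 0.75·0.4862 / (0.75·0.4862 + 0.277·0.5138) = 0.36467/0.50698 = 0.7193.

Posterior P(H) ≈ 0.7193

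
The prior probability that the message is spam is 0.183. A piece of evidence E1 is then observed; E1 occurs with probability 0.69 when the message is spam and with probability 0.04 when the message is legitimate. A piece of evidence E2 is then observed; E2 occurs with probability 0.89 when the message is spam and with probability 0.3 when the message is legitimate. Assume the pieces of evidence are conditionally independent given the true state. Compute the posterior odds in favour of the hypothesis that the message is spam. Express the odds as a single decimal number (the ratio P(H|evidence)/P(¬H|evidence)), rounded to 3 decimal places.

Posterior odds ≈ 11.463

Prior odds = 0.183/(1−0.183) = 0.22399.
Likelihood ratio for E1 = 0.69/0.04 = 17.250.
Likelihood ratio for E2 = 0.89/0.3 = 2.9667.
Posterior odds = prior odds × LR₁ × LR₂ = 11.463.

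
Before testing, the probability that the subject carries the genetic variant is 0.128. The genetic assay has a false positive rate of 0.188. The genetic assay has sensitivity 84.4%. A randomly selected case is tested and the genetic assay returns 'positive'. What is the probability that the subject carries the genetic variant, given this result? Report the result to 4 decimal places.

P(H | E) ≈ 0.3972

Write H for 'the subject carries the genetic variant'. Prior odds H:¬H = 0.128/0.872 = 0.14679. For the 'positive' outcome, the likelihood ratio is 0.844/0.188 = 4.4894.
Posterior odds = 0.14679 × 4.4894 = 0.65899, so P(H|E) = 0.65899/(1+0.65899) = 0.3972.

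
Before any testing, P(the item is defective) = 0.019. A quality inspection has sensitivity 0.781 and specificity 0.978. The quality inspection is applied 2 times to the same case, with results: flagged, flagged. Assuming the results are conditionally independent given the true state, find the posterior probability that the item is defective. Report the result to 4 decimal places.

Posterior P(H) ≈ 0.9606

With H the event that the item is defective, the joint likelihood of the observed sequence is P(data|H) = 0.781·0.781 = 0.60996 and P(data|¬H) = 0.022·0.022 = 0.00048400.
Bayes: P(H|data) = 0.019·0.60996 / (0.019·0.60996 + 0.981·0.00048400) = 0.011589/0.012064 = 0.9606.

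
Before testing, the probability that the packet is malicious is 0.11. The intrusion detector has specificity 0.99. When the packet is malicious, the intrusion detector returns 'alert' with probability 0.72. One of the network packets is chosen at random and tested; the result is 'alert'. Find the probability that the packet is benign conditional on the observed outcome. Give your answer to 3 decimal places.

Write H for 'the packet is malicious'. Prior odds H:¬H = 0.11/0.89 = 0.12360. For the 'alert' outcome, the likelihood ratio is 0.72/0.01 = 72.000.
Posterior odds = 0.12360 × 72.000 = 8.8989, so P(H|E) = 8.8989/(1+8.8989) = 0.899. Then P(¬H|E) = 1 − 0.899 = 0.101.

P(¬H | E) ≈ 0.101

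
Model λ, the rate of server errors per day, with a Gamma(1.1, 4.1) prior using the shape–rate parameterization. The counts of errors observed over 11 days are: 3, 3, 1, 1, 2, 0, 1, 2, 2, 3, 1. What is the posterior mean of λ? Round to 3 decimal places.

Posterior mean ≈ 1.331

The Poisson likelihood adds the total count to the shape and the number of exposure periods to the rate. Here ∑xᵢ = 19 and n = 11, so shape 1.1→20.1 and rate 4.1→15.1.
E[λ | data] = 20.1/15.1 = 1.331.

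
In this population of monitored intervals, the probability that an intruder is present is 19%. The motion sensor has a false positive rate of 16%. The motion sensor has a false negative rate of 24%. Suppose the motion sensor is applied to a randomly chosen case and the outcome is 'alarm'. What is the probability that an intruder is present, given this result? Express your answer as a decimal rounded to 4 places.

P(H | E) ≈ 0.5270

Write H for 'an intruder is present'. Prior odds H:¬H = 0.19/0.81 = 0.23457. For the 'alarm' outcome, the likelihood ratio is 0.76/0.16 = 4.7500.
Posterior odds = 0.23457 × 4.7500 = 1.1142, so P(H|E) = 1.1142/(1+1.1142) = 0.5270.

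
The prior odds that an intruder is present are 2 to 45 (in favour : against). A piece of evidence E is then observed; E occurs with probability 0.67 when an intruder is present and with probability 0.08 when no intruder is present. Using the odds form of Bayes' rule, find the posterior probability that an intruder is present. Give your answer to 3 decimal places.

Posterior probability ≈ 0.271

Prior odds = 2/45 = 0.044444. In log-odds, ln(0.044444) = -3.1135.
Add log likelihood ratio: ln(8.3750) = 2.1253.
Posterior log-odds = -0.98826, so posterior odds = exp(-0.98826) = 0.37222. Converting, P(H|E) = 0.37222/1.3722 = 0.271.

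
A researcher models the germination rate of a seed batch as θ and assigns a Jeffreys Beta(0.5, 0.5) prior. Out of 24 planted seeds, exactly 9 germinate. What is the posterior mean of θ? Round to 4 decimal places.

Observing 9 successes and 15 failures updates Beta(0.5, 0.5) by adding the success and failure counts to the two shape parameters: α = 0.5+9 = 9.5, β = 0.5+15 = 15.5.
E[θ | data] = 9.5/(9.5+15.5) = 0.3800.

Posterior mean ≈ 0.3800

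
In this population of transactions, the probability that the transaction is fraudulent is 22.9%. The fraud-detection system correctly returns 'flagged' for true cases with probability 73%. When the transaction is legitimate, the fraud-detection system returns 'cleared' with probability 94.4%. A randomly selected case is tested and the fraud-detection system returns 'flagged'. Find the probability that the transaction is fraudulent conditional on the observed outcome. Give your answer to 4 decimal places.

P(H | E) ≈ 0.7947

Let H be the event that the transaction is fraudulent. P(H) = 0.229, so P(¬H) = 0.771. With E the 'flagged' result, P(E|H) = 0.73 and P(E|¬H) = 0.056.
P(E) = 0.73·0.229 + 0.056·0.771 = 0.16717 + 0.043176 = 0.21035.
By Bayes' theorem, P(H|E) = 0.16717 / 0.21035 = 0.7947.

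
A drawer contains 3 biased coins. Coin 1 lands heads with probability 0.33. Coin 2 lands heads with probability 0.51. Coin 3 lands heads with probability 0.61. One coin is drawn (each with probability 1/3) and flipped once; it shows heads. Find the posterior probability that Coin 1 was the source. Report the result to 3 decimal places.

P(heads|C1) = 0.33; P(heads|C2) = 0.51; P(heads|C3) = 0.61.
Prior × likelihood for each source: 0.333333·0.33=0.1100, 0.333333·0.51=0.1700, 0.333333·0.61=0.2033. Summing gives P(heads) = 0.48333.
P(Coin 1 | heads) = 0.1100 / 0.48333 = 0.228.

Posterior probability ≈ 0.228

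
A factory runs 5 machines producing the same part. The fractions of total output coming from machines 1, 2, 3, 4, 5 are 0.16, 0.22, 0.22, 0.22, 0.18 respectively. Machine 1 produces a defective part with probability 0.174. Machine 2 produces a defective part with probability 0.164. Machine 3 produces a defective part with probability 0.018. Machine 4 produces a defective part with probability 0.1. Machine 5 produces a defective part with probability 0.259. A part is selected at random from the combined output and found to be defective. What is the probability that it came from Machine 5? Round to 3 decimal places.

P(defective|M1) = 0.174; P(defective|M2) = 0.164; P(defective|M3) = 0.018; P(defective|M4) = 0.1; P(defective|M5) = 0.259.
Prior × likelihood for each source: 0.16·0.174=0.02784, 0.22·0.164=0.03608, 0.22·0.018=0.003960, 0.22·0.1=0.02200, 0.18·0.259=0.04662. Summing gives P(defective) = 0.13650.
P(Machine 5 | defective) = 0.04662 / 0.13650 = 0.342.

Posterior probability ≈ 0.342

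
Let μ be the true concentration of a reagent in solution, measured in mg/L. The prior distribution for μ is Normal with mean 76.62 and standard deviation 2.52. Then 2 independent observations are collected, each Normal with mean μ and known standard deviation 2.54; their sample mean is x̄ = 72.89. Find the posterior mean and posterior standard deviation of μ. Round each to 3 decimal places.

Prior precision 1/τ₀² = 1/2.52² = 0.157470; data precision n/σ² = 2/2.54² = 0.310001.
Posterior precision = 0.157470 + 0.310001 = 0.467471, giving posterior SD = 1/√0.467471 = 1.463.
Posterior mean = (0.157470·76.62 + 0.310001·72.89) / 0.467471 = 74.146.

Posterior mean ≈ 74.146; posterior SD ≈ 1.463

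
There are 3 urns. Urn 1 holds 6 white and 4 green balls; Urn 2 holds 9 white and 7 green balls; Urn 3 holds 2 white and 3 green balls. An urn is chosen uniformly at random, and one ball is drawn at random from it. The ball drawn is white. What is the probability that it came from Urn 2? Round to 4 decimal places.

Posterior probability ≈ 0.3600

P(white|Urn 1) = 0.6; P(white|Urn 2) = 0.5625; P(white|Urn 3) = 0.4.
Prior × likelihood for each source: 0.333333·0.6=0.2000, 0.333333·0.5625=0.1875, 0.333333·0.4=0.1333. Summing gives P(white) = 0.52083.
P(Urn 2 | white) = 0.1875 / 0.52083 = 0.3600.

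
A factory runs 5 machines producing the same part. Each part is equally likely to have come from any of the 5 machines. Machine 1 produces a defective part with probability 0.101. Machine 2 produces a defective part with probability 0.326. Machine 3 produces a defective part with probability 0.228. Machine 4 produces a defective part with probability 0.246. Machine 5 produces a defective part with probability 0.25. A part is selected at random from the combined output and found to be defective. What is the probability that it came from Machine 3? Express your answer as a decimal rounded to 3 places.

Tabulate prior·likelihood by source: [1] prior 0.2, lik 0.101, product 0.02020; [2] prior 0.2, lik 0.326, product 0.06520; [3] prior 0.2, lik 0.228, product 0.04560; [4] prior 0.2, lik 0.246, product 0.04920; [5] prior 0.2, lik 0.25, product 0.05000.
Normalizing constant = 0.23020; the posterior for Machine 3 is its product over the sum, 0.04560/0.23020 = 0.198.

Posterior probability ≈ 0.198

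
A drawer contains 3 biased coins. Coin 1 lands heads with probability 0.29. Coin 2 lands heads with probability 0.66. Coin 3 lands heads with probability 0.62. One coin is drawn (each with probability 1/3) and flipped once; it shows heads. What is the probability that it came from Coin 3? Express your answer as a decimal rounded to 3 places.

P(heads|C1) = 0.29; P(heads|C2) = 0.66; P(heads|C3) = 0.62.
Prior × likelihood for each source: 0.333333·0.29=0.09667, 0.333333·0.66=0.2200, 0.333333·0.62=0.2067. Summing gives P(heads) = 0.52333.
P(Coin 3 | heads) = 0.2067 / 0.52333 = 0.395.

Posterior probability ≈ 0.395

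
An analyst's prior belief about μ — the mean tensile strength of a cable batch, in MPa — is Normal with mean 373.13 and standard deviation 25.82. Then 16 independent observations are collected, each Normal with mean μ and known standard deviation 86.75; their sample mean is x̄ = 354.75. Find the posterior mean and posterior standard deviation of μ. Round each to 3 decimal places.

Posterior mean ≈ 362.353; posterior SD ≈ 16.607

With known σ, the Normal prior is conjugate. Weight on the data is w = (n/σ²)/(n/σ² + 1/τ₀²) = 0.00212609/(0.00212609+0.00149999) = 0.58633.
Posterior mean = w·x̄ + (1−w)·μ₀ = 0.58633·354.75 + 0.41367·373.13 = 362.353. Posterior variance = 1/(0.00212609+0.00149999) = 275.780, so SD = 16.607.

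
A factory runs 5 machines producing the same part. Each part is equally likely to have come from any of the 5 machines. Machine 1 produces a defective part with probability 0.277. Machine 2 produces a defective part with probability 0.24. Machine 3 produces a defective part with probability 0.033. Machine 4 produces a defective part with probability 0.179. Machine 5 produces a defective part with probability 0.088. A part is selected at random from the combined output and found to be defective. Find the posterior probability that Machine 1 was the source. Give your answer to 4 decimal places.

Posterior probability ≈ 0.3390

Tabulate prior·likelihood by source: [1] prior 0.2, lik 0.277, product 0.05540; [2] prior 0.2, lik 0.24, product 0.04800; [3] prior 0.2, lik 0.033, product 0.006600; [4] prior 0.2, lik 0.179, product 0.03580; [5] prior 0.2, lik 0.088, product 0.01760.
Normalizing constant = 0.16340; the posterior for Machine 1 is its product over the sum, 0.05540/0.16340 = 0.3390.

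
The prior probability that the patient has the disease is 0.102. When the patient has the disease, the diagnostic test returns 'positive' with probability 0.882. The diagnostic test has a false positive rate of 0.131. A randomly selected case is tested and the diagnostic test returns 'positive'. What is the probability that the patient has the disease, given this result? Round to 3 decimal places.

P(H | E) ≈ 0.433

Write H for 'the patient has the disease'. Prior odds H:¬H = 0.102/0.898 = 0.11359. For the 'positive' outcome, the likelihood ratio is 0.882/0.131 = 6.7328.
Posterior odds = 0.11359 × 6.7328 = 0.76475, so P(H|E) = 0.76475/(1+0.76475) = 0.433.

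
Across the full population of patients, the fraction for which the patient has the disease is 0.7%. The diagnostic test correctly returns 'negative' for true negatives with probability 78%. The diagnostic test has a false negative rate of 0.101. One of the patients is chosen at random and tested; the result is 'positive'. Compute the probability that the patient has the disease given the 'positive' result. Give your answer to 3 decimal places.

P(H | E) ≈ 0.028

Write H for 'the patient has the disease'. Prior odds H:¬H = 0.007/0.993 = 0.0070493. For the 'positive' outcome, the likelihood ratio is 0.899/0.22 = 4.0864.
Posterior odds = 0.0070493 × 4.0864 = 0.028806, so P(H|E) = 0.028806/(1+0.028806) = 0.028.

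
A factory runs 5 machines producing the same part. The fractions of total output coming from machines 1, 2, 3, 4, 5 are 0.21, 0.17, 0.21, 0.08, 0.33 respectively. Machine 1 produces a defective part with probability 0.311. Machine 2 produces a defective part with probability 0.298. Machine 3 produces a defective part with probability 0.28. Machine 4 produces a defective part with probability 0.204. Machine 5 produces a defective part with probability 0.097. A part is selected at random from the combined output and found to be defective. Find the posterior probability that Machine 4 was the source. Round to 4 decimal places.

Tabulate prior·likelihood by source: [1] prior 0.21, lik 0.311, product 0.06531; [2] prior 0.17, lik 0.298, product 0.05066; [3] prior 0.21, lik 0.28, product 0.05880; [4] prior 0.08, lik 0.204, product 0.01632; [5] prior 0.33, lik 0.097, product 0.03201.
Normalizing constant = 0.22310; the posterior for Machine 4 is its product over the sum, 0.01632/0.22310 = 0.0732.

Posterior probability ≈ 0.0732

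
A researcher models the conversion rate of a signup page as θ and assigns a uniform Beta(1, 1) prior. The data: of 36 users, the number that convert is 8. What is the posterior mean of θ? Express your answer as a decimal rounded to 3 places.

The binomial likelihood is conjugate to the Beta prior: with 8 successes and 28 failures, the posterior is Beta(1+8, 1+28) = Beta(9, 29).
E[θ | data] = 9/(9+29) = 0.237.

Posterior mean ≈ 0.237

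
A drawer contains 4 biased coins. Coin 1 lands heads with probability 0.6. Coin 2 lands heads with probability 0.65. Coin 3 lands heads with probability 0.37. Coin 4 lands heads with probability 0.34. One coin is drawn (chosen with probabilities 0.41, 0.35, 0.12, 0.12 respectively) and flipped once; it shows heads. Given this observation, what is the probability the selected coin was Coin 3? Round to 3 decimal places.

P(heads|C1) = 0.6; P(heads|C2) = 0.65; P(heads|C3) = 0.37; P(heads|C4) = 0.34.
Prior × likelihood for each source: 0.41·0.6=0.2460, 0.35·0.65=0.2275, 0.12·0.37=0.04440, 0.12·0.34=0.04080. Summing gives P(heads) = 0.55870.
P(Coin 3 | heads) = 0.04440 / 0.55870 = 0.079.

Posterior probability ≈ 0.079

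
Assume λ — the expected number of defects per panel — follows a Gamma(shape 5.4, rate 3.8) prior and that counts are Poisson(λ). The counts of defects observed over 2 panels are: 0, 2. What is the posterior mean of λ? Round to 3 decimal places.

The Poisson likelihood adds the total count to the shape and the number of exposure periods to the rate. Here ∑xᵢ = 2 and n = 2, so shape 5.4→7.4 and rate 3.8→5.8.
Posterior mean = shape/rate = 7.4/5.8 = 1.276.

Posterior mean ≈ 1.276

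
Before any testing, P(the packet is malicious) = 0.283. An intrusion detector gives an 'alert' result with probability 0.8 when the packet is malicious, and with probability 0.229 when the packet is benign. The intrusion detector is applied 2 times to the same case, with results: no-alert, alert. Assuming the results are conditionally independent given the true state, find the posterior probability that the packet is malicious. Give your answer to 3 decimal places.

Posterior P(H) ≈ 0.263

Let H be the event that the packet is malicious; start with P(H) = 0.283. P('alert'|H) = 0.8, P('alert'|¬H) = 0.229.
Update on result 1 ('no-alert'): P(H) ← 0.2·0.2830 / (0.2·0.2830 + 0.771·0.7170) = 0.056600/0.60941 = 0.0929.
Update on result 2 ('alert'): P(H) ← 0.8·0.0929 / (0.8·0.0929 + 0.229·0.9071) = 0.074302/0.28203 = 0.2635.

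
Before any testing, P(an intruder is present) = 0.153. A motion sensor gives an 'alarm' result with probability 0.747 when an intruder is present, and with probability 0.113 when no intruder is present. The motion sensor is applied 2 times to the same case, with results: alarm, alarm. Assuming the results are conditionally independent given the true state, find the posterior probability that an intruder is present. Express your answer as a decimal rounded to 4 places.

Posterior P(H) ≈ 0.8876

Let H be the event that an intruder is present; start with P(H) = 0.153. P('alarm'|H) = 0.747, P('alarm'|¬H) = 0.113.
Update on result 1 ('alarm'): P(H) ← 0.747·0.1530 / (0.747·0.1530 + 0.113·0.8470) = 0.11429/0.21000 = 0.5442.
Update on result 2 ('alarm'): P(H) ← 0.747·0.5442 / (0.747·0.5442 + 0.113·0.4558) = 0.40655/0.45805 = 0.8876.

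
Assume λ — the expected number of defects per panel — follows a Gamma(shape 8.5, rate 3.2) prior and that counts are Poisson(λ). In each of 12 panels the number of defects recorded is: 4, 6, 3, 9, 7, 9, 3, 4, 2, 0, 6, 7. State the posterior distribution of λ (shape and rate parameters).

Posterior: Gamma(shape=68.5, rate=15.2)

Total count ∑xᵢ = 60 over n = 12 panels.
Gamma is conjugate to the Poisson likelihood: posterior is Gamma(shape = 8.5+60 = 68.5, rate = 3.2+12 = 15.2).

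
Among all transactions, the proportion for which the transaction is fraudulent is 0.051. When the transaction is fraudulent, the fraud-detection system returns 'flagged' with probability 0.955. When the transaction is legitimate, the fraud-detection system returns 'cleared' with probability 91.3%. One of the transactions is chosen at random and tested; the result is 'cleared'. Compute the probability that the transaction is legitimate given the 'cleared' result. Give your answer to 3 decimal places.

Write H for 'the transaction is fraudulent'. Prior odds H:¬H = 0.051/0.949 = 0.053741. For the 'cleared' outcome, the likelihood ratio is 0.045/0.913 = 0.049288.
Posterior odds = 0.053741 × 0.049288 = 0.0026488, so P(H|E) = 0.0026488/(1+0.0026488) = 0.003. Then P(¬H|E) = 1 − 0.003 = 0.997.

P(¬H | E) ≈ 0.997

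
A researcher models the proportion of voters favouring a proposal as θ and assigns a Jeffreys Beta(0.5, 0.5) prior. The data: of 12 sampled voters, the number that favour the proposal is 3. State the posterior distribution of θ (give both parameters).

Posterior: Beta(3.5, 9.5)

The binomial likelihood is conjugate to the Beta prior: with 3 successes and 9 failures, the posterior is Beta(0.5+3, 0.5+9) = Beta(3.5, 9.5).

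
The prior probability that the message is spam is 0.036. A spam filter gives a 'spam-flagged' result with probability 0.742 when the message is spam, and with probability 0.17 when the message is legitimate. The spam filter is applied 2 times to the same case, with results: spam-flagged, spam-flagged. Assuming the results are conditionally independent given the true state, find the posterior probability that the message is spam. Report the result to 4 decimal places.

Posterior P(H) ≈ 0.4157

Let H be the event that the message is spam; start with P(H) = 0.036. P('spam-flagged'|H) = 0.742, P('spam-flagged'|¬H) = 0.17.
Update on result 1 ('spam-flagged'): P(H) ← 0.742·0.0360 / (0.742·0.0360 + 0.17·0.9640) = 0.026712/0.19059 = 0.1402.
Update on result 2 ('spam-flagged'): P(H) ← 0.742·0.1402 / (0.742·0.1402 + 0.17·0.8598) = 0.10399/0.25017 = 0.4157.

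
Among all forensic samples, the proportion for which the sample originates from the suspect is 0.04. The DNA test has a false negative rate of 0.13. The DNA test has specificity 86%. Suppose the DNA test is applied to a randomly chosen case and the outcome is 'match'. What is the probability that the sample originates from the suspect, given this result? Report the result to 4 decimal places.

P(H | E) ≈ 0.2057

Let H be the event that the sample originates from the suspect. P(H) = 0.04, so P(¬H) = 0.96. With E the 'match' result, P(E|H) = 0.87 and P(E|¬H) = 0.14.
P(E) = 0.87·0.04 + 0.14·0.96 = 0.034800 + 0.13440 = 0.16920.
By Bayes' theorem, P(H|E) = 0.034800 / 0.16920 = 0.2057.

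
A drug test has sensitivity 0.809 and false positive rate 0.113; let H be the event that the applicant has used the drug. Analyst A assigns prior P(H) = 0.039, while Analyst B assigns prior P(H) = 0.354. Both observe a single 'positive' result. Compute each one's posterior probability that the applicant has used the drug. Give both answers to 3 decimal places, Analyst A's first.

Analyst A: 0.225; Analyst B: 0.797

The likelihood ratio for a 'positive' result is 0.809/0.113 = 7.1593.
Analyst A: prior odds 0.039/0.961 = 0.040583; posterior odds 0.29054; posterior probability 0.225.
Analyst B: prior odds 0.354/0.646 = 0.54799; posterior odds 3.9232; posterior probability 0.797.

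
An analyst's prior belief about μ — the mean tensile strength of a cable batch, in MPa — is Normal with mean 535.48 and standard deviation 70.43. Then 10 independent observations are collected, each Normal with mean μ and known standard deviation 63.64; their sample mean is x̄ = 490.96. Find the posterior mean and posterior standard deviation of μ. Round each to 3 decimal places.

Posterior mean ≈ 494.321; posterior SD ≈ 19.350

Prior precision 1/τ₀² = 1/70.43² = 0.00020160; data precision n/σ² = 10/63.64² = 0.00246911.
Posterior precision = 0.00020160 + 0.00246911 = 0.00267070, giving posterior SD = 1/√0.00267070 = 19.350.
Posterior mean = (0.00020160·535.48 + 0.00246911·490.96) / 0.00267070 = 494.321.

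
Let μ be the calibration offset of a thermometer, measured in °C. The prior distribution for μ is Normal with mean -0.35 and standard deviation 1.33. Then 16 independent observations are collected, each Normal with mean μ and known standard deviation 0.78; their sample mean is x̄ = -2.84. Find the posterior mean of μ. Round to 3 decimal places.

With known σ, the Normal prior is conjugate. Weight on the data is w = (n/σ²)/(n/σ² + 1/τ₀²) = 26.2985/(26.2985+0.565323) = 0.97896.
Posterior mean = w·x̄ + (1−w)·μ₀ = 0.97896·-2.84 + 0.021044·-0.35 = -2.788.

Posterior mean ≈ -2.788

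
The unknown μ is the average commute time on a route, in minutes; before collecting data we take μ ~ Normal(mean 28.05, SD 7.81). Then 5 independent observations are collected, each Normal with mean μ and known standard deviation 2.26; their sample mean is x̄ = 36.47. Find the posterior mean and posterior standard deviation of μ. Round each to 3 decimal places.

With known σ, the Normal prior is conjugate. Weight on the data is w = (n/σ²)/(n/σ² + 1/τ₀²) = 0.978933/(0.978933+0.0163945) = 0.98353.
Posterior mean = w·x̄ + (1−w)·μ₀ = 0.98353·36.47 + 0.016471·28.05 = 36.331. Posterior variance = 1/(0.978933+0.0163945) = 1.00469, so SD = 1.002.

Posterior mean ≈ 36.331; posterior SD ≈ 1.002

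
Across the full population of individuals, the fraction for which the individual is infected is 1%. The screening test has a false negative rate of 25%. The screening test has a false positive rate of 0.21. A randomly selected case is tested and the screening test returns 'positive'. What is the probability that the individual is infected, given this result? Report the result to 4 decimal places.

P(H | E) ≈ 0.0348

Let H be the event that the individual is infected. P(H) = 0.01, so P(¬H) = 0.99. With E the 'positive' result, P(E|H) = 0.75 and P(E|¬H) = 0.21.
P(E) = 0.75·0.01 + 0.21·0.99 = 0.0075000 + 0.20790 = 0.21540.
By Bayes' theorem, P(H|E) = 0.0075000 / 0.21540 = 0.0348.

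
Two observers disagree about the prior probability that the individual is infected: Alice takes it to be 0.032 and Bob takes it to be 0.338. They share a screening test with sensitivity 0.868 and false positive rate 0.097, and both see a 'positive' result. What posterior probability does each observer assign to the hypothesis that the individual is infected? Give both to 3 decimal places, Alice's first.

The likelihood ratio for a 'positive' result is 0.868/0.097 = 8.9485.
Alice: prior odds 0.032/0.968 = 0.033058; posterior odds 0.29582; posterior probability 0.228.
Bob: prior odds 0.338/0.662 = 0.51057; posterior odds 4.5688; posterior probability 0.820.

Alice: 0.228; Bob: 0.820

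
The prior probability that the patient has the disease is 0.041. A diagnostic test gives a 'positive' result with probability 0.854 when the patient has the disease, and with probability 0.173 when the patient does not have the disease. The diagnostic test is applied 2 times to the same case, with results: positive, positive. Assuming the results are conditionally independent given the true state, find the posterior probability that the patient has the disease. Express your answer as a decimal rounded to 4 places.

With H the event that the patient has the disease, the joint likelihood of the observed sequence is P(data|H) = 0.854·0.854 = 0.72932 and P(data|¬H) = 0.173·0.173 = 0.029929.
Bayes: P(H|data) = 0.041·0.72932 / (0.041·0.72932 + 0.959·0.029929) = 0.029902/0.058604 = 0.5102.

Posterior P(H) ≈ 0.5102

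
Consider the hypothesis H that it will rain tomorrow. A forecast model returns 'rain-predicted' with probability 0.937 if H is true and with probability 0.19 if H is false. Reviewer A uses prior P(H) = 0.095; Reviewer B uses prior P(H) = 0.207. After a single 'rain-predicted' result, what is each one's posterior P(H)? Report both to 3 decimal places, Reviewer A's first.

Reviewer A: 0.341; Reviewer B: 0.563

P('+'|H) = 0.937, P('+'|¬H) = 0.19.
Reviewer A: numerator 0.937·0.095 = 0.089015; evidence = 0.089015+0.19·0.905 = 0.26097; posterior = 0.341.
Reviewer B: numerator 0.937·0.207 = 0.19396; evidence = 0.19396+0.19·0.793 = 0.34463; posterior = 0.563.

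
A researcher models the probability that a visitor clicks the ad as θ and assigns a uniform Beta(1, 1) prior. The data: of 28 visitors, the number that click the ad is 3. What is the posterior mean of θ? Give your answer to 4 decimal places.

Observing 3 successes and 25 failures updates Beta(1, 1) by adding the success and failure counts to the two shape parameters: α = 1+3 = 4, β = 1+25 = 26.
E[θ | data] = 4/(4+26) = 0.1333.

Posterior mean ≈ 0.1333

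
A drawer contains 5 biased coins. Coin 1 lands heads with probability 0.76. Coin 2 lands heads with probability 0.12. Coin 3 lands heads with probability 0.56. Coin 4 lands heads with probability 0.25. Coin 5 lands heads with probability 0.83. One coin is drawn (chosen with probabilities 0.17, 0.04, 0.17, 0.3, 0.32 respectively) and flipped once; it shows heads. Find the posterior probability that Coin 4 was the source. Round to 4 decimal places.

Posterior probability ≈ 0.1316

Tabulate prior·likelihood by source: [1] prior 0.17, lik 0.76, product 0.1292; [2] prior 0.04, lik 0.12, product 0.004800; [3] prior 0.17, lik 0.56, product 0.09520; [4] prior 0.3, lik 0.25, product 0.07500; [5] prior 0.32, lik 0.83, product 0.2656.
Normalizing constant = 0.56980; the posterior for Coin 4 is its product over the sum, 0.07500/0.56980 = 0.1316.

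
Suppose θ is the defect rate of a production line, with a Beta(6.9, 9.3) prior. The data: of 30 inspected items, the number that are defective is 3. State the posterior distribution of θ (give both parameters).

Posterior: Beta(9.9, 36.3)

The binomial likelihood is conjugate to the Beta prior: with 3 successes and 27 failures, the posterior is Beta(6.9+3, 9.3+27) = Beta(9.9, 36.3).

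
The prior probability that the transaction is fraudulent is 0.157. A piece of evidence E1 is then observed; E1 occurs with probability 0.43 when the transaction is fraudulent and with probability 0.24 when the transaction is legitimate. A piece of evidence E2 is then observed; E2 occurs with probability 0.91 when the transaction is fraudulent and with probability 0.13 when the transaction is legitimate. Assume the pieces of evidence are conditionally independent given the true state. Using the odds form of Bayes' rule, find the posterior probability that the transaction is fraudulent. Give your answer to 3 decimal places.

Prior odds = 0.157/(1−0.157) = 0.18624.
Likelihood ratio for E1 = 0.43/0.24 = 1.7917.
Likelihood ratio for E2 = 0.91/0.13 = 7.0000.
Posterior odds = prior odds × LR₁ × LR₂ = 2.3358.
Posterior probability = odds/(1+odds) = 2.3358/3.3358 = 0.700.

Posterior probability ≈ 0.700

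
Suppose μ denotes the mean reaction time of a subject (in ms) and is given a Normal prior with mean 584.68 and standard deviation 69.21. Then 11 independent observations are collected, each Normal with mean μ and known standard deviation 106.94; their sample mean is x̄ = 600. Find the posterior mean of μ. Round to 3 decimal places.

Posterior mean ≈ 597.268

With known σ, the Normal prior is conjugate. Weight on the data is w = (n/σ²)/(n/σ² + 1/τ₀²) = 0.00096186/(0.00096186+0.00020877) = 0.82166.
Posterior mean = w·x̄ + (1−w)·μ₀ = 0.82166·600 + 0.17834·584.68 = 597.268.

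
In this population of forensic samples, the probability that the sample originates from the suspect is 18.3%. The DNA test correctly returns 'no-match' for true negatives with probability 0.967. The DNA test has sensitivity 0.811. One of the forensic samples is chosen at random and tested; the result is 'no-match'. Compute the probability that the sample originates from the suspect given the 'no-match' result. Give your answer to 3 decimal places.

P(H | E) ≈ 0.042

Let H be the event that the sample originates from the suspect. P(H) = 0.183, so P(¬H) = 0.817. With E the 'no-match' result, P(E|H) = 0.189 and P(E|¬H) = 0.967.
P(E) = 0.189·0.183 + 0.967·0.817 = 0.034587 + 0.79004 = 0.82463.
By Bayes' theorem, P(H|E) = 0.034587 / 0.82463 = 0.042.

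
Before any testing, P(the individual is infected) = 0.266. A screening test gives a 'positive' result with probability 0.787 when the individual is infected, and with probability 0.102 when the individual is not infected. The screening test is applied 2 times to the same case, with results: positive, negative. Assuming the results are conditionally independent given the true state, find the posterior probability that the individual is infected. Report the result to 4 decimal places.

Let H be the event that the individual is infected; start with P(H) = 0.266. P('positive'|H) = 0.787, P('positive'|¬H) = 0.102.
Update on result 1 ('positive'): P(H) ← 0.787·0.2660 / (0.787·0.2660 + 0.102·0.7340) = 0.20934/0.28421 = 0.7366.
Update on result 2 ('negative'): P(H) ← 0.213·0.7366 / (0.213·0.7366 + 0.898·0.2634) = 0.15689/0.39345 = 0.3988.

Posterior P(H) ≈ 0.3988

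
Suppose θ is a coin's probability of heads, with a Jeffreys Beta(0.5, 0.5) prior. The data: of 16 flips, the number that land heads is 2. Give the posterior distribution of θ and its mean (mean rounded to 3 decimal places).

Posterior: Beta(2.5, 14.5); mean ≈ 0.147

Observing 2 successes and 14 failures updates Beta(0.5, 0.5) by adding the success and failure counts to the two shape parameters: α = 0.5+2 = 2.5, β = 0.5+14 = 14.5.
E[θ | data] = 2.5/(2.5+14.5) = 0.147.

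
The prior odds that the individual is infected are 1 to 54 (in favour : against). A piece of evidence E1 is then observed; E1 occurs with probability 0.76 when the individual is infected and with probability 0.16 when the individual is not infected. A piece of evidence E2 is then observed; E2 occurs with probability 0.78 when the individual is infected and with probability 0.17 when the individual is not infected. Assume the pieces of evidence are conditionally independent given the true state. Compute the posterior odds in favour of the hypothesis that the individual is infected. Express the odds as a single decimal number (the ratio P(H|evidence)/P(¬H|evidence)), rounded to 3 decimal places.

Prior odds = 1/54 = 0.018519. In log-odds, ln(0.018519) = -3.9890.
Add log likelihood ratios: ln(4.7500) + ln(4.5882) = 3.0816.
Posterior log-odds = -0.90734, so posterior odds = exp(-0.90734) = 0.40359.

Posterior odds ≈ 0.404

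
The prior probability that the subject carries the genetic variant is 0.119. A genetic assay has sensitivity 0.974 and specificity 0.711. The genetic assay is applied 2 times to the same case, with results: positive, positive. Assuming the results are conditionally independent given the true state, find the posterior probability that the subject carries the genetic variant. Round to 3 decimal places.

Let H be the event that the subject carries the genetic variant; start with P(H) = 0.119. P('positive'|H) = 0.974, P('positive'|¬H) = 0.289.
Update on result 1 ('positive'): P(H) ← 0.974·0.1190 / (0.974·0.1190 + 0.289·0.8810) = 0.11591/0.37051 = 0.3128.
Update on result 2 ('positive'): P(H) ← 0.974·0.3128 / (0.974·0.3128 + 0.289·0.6872) = 0.30469/0.50328 = 0.6054.

Posterior P(H) ≈ 0.605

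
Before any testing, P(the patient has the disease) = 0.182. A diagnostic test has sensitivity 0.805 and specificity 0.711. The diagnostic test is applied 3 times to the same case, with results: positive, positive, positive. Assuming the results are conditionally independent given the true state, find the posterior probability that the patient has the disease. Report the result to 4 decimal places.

With H the event that the patient has the disease, the joint likelihood of the observed sequence is P(data|H) = 0.805·0.805·0.805 = 0.52166 and P(data|¬H) = 0.289·0.289·0.289 = 0.024138.
Bayes: P(H|data) = 0.182·0.52166 / (0.182·0.52166 + 0.818·0.024138) = 0.094942/0.11469 = 0.8278.

Posterior P(H) ≈ 0.8278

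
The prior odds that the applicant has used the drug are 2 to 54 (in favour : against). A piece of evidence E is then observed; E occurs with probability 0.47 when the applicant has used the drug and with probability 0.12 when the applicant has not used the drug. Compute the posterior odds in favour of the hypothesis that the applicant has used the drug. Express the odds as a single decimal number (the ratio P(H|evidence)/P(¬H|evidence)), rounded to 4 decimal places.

Posterior odds ≈ 0.1451

Prior odds = 2/54 = 0.037037.
Likelihood ratio for E = 0.47/0.12 = 3.9167.
Posterior odds = prior odds × LR = 0.14506.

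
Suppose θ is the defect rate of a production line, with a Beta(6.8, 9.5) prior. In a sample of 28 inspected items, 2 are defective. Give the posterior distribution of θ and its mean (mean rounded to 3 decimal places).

The binomial likelihood is conjugate to the Beta prior: with 2 successes and 26 failures, the posterior is Beta(6.8+2, 9.5+26) = Beta(8.8, 35.5).
Posterior mean = α/(α+β) = 8.8/44.3 = 0.199.

Posterior: Beta(8.8, 35.5); mean ≈ 0.199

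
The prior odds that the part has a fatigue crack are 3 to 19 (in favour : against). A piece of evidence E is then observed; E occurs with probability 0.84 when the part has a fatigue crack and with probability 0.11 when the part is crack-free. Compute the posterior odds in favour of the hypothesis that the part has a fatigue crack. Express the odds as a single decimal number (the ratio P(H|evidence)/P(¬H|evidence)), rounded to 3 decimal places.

Prior odds = 3/19 = 0.15789.
Likelihood ratio for E = 0.84/0.11 = 7.6364.
Posterior odds = prior odds × LR = 1.2057.

Posterior odds ≈ 1.206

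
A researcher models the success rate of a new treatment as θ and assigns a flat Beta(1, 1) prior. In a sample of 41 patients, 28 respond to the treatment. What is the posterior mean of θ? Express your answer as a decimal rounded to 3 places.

Posterior mean ≈ 0.674

The binomial likelihood is conjugate to the Beta prior: with 28 successes and 13 failures, the posterior is Beta(1+28, 1+13) = Beta(29, 14).
E[θ | data] = 29/(29+14) = 0.674.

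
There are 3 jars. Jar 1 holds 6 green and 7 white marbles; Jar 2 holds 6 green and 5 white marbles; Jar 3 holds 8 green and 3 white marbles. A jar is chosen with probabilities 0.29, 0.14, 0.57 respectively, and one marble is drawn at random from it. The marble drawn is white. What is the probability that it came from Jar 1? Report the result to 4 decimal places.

Posterior probability ≈ 0.4161

P(white|Jar 1) = 0.5385; P(white|Jar 2) = 0.4545; P(white|Jar 3) = 0.2727.
Prior × likelihood for each source: 0.29·0.5385=0.1562, 0.14·0.4545=0.06364, 0.57·0.2727=0.1555. Summing gives P(white) = 0.37524.
P(Jar 1 | white) = 0.1562 / 0.37524 = 0.4161.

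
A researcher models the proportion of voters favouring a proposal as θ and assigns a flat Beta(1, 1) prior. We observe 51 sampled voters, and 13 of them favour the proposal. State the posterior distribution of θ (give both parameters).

Posterior: Beta(14, 39)

The binomial likelihood is conjugate to the Beta prior: with 13 successes and 38 failures, the posterior is Beta(1+13, 1+38) = Beta(14, 39).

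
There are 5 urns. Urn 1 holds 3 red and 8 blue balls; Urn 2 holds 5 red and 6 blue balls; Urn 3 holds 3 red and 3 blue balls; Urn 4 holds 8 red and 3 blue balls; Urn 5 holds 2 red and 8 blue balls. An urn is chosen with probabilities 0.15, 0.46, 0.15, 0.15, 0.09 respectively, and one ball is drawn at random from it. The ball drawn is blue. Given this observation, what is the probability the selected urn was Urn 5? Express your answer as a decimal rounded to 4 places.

P(blue|Urn 1) = 0.7273; P(blue|Urn 2) = 0.5455; P(blue|Urn 3) = 0.5; P(blue|Urn 4) = 0.2727; P(blue|Urn 5) = 0.8.
Prior × likelihood for each source: 0.15·0.7273=0.1091, 0.46·0.5455=0.2509, 0.15·0.5=0.07500, 0.15·0.2727=0.04091, 0.09·0.8=0.07200. Summing gives P(blue) = 0.54791.
P(Urn 5 | blue) = 0.07200 / 0.54791 = 0.1314.

Posterior probability ≈ 0.1314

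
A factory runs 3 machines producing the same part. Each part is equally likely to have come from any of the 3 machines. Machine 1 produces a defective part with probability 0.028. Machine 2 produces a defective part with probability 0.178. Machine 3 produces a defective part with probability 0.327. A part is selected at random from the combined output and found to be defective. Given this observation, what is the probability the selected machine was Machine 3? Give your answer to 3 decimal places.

P(defective|M1) = 0.028; P(defective|M2) = 0.178; P(defective|M3) = 0.327.
Prior × likelihood for each source: 0.333333·0.028=0.009333, 0.333333·0.178=0.05933, 0.333333·0.327=0.1090. Summing gives P(defective) = 0.17767.
P(Machine 3 | defective) = 0.1090 / 0.17767 = 0.614.

Posterior probability ≈ 0.614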